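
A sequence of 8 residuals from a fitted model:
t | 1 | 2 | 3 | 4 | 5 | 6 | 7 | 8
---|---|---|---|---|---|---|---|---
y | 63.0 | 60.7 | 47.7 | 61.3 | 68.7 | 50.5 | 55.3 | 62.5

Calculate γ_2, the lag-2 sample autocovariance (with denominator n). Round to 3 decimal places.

Mean ȳ = (63.0 + 60.7 + 47.7 + 61.3 + 68.7 + 50.5 + 55.3 + 62.5)/8 = 58.7125
Deviations: 4.2875, 1.9875, -11.0125, 2.5875, 9.9875, -8.2125, -3.4125, 3.7875
Σ_{t=1}^{6}(y_t−ȳ)(y_{t+2}−ȳ) = -238.4978
γ_2 = -238.4978 / 8 = -29.812

-29.812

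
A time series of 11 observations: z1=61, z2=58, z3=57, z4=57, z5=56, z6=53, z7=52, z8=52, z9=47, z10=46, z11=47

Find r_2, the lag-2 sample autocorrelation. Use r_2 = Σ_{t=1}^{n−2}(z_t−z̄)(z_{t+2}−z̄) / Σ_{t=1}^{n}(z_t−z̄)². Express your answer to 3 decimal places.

Mean z̄ = (61 + 58 + 57 + 57 + 56 + 53 + 52 + 52 + 47 + 46 + 47)/11 = 53.2727
Numerator Σ_{t=1}^{9}(z_t−z̄)(z_{t+2}−z̄) = 109.0331
Denominator Σ(z_t−z̄)² = 252.1818
r_2 = 109.0331 / 252.1818 = 0.432

0.432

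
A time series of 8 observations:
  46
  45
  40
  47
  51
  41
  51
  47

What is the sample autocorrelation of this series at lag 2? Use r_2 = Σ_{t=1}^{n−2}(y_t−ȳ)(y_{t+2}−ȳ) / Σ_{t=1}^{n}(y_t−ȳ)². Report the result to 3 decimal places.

Mean ȳ = (46 + 45 + 40 + 47 + 51 + 41 + 51 + 47)/8 = 46.0000
Deviations from mean: 0.0000, -1.0000, -6.0000, 1.0000, 5.0000, -5.0000, 5.0000, 1.0000
Numerator Σ_{t=1}^{6}(y_t−ȳ)(y_{t+2}−ȳ) = -16.0000
Denominator Σ(y_t−ȳ)² = 114.0000
r_2 = -16.0000 / 114.0000 = -0.140

-0.140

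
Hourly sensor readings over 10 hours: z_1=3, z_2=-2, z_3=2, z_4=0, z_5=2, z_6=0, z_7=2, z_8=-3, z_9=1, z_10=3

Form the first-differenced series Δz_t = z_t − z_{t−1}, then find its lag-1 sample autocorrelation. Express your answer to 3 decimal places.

-0.608

First differences Δz: -5, 4, -2, 2, -2, 2, -5, 4, 2
Mean of differences = 0.0000
Numerator Σ(Δz_t−Δz̄)(Δz_{t+1}−Δz̄) = -62.0000
Denominator Σ(Δz_t−Δz̄)² = 102.0000
r_1(Δz) = -62.0000 / 102.0000 = -0.608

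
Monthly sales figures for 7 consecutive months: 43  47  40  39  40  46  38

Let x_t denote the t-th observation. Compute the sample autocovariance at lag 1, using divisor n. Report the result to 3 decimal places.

-2.391

Mean x̄ = (43 + 47 + 40 + 39 + 40 + 46 + 38)/7 = 41.8571
Deviations: 1.1429, 5.1429, -1.8571, -2.8571, -1.8571, 4.1429, -3.8571
Σ_{t=1}^{6}(x_t−x̄)(x_{t+1}−x̄) = -16.7347
γ_1 = -16.7347 / 7 = -2.391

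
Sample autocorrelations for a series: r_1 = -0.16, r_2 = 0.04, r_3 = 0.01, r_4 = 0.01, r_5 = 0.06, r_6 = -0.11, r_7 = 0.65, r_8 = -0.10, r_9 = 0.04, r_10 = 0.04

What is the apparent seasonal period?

7

The largest autocorrelation is r_7 = 0.65; the remaining lags stay at or below 0.06.
The dominant spike at lag 7 indicates a seasonal period of 7.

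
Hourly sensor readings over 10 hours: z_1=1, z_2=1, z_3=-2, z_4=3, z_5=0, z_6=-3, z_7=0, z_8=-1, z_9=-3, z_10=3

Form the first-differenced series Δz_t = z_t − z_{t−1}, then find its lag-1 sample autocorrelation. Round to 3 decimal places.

-0.415

First differences Δz: 0, -3, 5, -3, -3, 3, -1, -2, 6
Mean of differences = 0.2222
Numerator Σ(Δz_t−Δz̄)(Δz_{t+1}−Δz̄) = -42.1605
Denominator Σ(Δz_t−Δz̄)² = 101.5556
r_1(Δz) = -42.1605 / 101.5556 = -0.415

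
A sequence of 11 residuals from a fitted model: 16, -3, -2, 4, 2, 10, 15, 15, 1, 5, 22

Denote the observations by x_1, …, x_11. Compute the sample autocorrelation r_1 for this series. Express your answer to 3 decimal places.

0.087

Mean x̄ = (16 − 3 − 2 + 4 + 2 + 10 + 15 + 15 + 1 + 5 + 22)/11 = 7.7273
Numerator Σ_{t=1}^{10}(x_t−x̄)(x_{t+1}−x̄) = 60.1074
Denominator Σ(x_t−x̄)² = 692.1818
r_1 = 60.1074 / 692.1818 = 0.087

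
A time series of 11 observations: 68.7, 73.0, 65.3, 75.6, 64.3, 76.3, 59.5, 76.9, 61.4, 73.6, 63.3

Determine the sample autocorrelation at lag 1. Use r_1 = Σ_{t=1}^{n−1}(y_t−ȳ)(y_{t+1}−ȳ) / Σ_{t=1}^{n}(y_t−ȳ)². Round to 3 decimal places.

Mean ȳ = (68.7 + 73.0 + 65.3 + 75.6 + 64.3 + 76.3 + 59.5 + 76.9 + 61.4 + 73.6 + 63.3)/11 = 68.9000
Numerator Σ_{t=1}^{10}(y_t−ȳ)(y_{t+1}−ȳ) = -370.8900
Denominator Σ(y_t−ȳ)² = 412.6800
r_1 = -370.8900 / 412.6800 = -0.899

-0.899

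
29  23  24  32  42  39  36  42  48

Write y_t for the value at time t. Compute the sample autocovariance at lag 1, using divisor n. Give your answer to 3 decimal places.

Mean ȳ = (29 + 23 + 24 + 32 + 42 + 39 + 36 + 42 + 48)/9 = 35.0000
Σ_{t=1}^{8}(y_t−ȳ)(y_{t+1}−ȳ) = 346.0000
γ_1 = 346.0000 / 9 = 38.444

38.444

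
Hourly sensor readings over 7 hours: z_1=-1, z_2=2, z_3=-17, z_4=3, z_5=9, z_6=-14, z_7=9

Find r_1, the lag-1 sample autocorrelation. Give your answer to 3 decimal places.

-0.517

Mean z̄ = (-1 + 2 − 17 + 3 + 9 − 14 + 9)/7 = -1.2857
Σ(z_t−z̄)(z_{t+1}−z̄) = (0.9388) + (-51.6327) + (-67.3469) + (44.0816) + (-130.7755) + (-130.7755) = -335.5102
Denominator Σ(z_t−z̄)² = 649.4286
r_1 = -335.5102 / 649.4286 = -0.517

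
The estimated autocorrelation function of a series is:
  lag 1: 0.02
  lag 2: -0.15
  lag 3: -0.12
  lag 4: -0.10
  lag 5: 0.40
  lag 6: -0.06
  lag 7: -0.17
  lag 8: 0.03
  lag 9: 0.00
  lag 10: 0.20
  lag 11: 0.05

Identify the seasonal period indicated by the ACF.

The largest autocorrelation is r_5 = 0.40, with a weaker echo at lag 10 (0.20); the remaining lags stay at or below 0.05.
The dominant spike at lag 5 indicates a seasonal period of 5.

5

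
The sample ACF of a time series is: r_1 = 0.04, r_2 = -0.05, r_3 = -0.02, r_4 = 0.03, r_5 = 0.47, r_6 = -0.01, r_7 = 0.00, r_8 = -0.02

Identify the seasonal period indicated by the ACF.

5

The largest autocorrelation is r_5 = 0.47; the remaining lags stay at or below 0.04.
The dominant spike at lag 5 indicates a seasonal period of 5.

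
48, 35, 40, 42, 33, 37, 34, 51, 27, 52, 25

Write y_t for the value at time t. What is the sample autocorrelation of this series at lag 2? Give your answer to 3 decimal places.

Mean ȳ = (48 + 35 + 40 + 42 + 33 + 37 + 34 + 51 + 27 + 52 + 25)/11 = 38.5455
Numerator Σ_{t=1}^{9}(y_t−ȳ)(y_{t+2}−ȳ) = 370.4959
Denominator Σ(y_t−ȳ)² = 822.7273
r_2 = 370.4959 / 822.7273 = 0.450

0.450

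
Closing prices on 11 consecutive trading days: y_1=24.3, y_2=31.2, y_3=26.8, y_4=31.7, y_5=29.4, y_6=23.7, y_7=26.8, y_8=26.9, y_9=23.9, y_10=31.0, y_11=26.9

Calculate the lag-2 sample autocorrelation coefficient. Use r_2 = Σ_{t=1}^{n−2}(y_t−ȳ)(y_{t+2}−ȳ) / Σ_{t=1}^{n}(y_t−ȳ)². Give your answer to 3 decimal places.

0.047

Mean ȳ = (24.3 + 31.2 + 26.8 + 31.7 + 29.4 + 23.7 + 26.8 + 26.9 + 23.9 + 31.0 + 26.9)/11 = 27.5091
Numerator Σ_{t=1}^{9}(y_t−ȳ)(y_{t+2}−ȳ) = 4.0498
Denominator Σ(y_t−ȳ)² = 86.5291
r_2 = 4.0498 / 86.5291 = 0.047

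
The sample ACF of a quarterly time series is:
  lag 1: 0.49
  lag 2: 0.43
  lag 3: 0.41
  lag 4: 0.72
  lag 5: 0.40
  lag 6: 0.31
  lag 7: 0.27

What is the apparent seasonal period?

The largest autocorrelation is r_4 = 0.72; the remaining lags stay at or below 0.49. The elevated value at lag 1 (0.49), dropping to 0.43 at lag 2, reflects decaying short-term dependence rather than seasonality.
The dominant spike at lag 4 indicates a seasonal period of 4.

4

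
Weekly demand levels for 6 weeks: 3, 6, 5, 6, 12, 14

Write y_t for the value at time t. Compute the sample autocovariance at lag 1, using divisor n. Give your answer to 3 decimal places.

6.148

Mean ȳ = (3 + 6 + 5 + 6 + 12 + 14)/6 = 7.6667
Deviations: -4.6667, -1.6667, -2.6667, -1.6667, 4.3333, 6.3333
Σ_{t=1}^{5}(y_t−ȳ)(y_{t+1}−ȳ) = 36.8889
γ_1 = 36.8889 / 6 = 6.148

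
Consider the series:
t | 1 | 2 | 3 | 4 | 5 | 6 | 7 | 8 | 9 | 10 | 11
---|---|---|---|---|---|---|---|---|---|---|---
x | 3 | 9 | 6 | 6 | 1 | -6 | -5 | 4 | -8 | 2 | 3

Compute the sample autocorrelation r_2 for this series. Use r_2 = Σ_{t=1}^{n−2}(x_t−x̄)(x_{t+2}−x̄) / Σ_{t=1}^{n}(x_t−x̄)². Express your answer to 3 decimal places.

0.121

Mean x̄ = (3 + 9 + 6 + 6 + 1 − 6 − 5 + 4 − 8 + 2 + 3)/11 = 1.3636
Numerator Σ_{t=1}^{9}(x_t−x̄)(x_{t+2}−x̄) = 36.0083
Denominator Σ(x_t−x̄)² = 296.5455
r_2 = 36.0083 / 296.5455 = 0.121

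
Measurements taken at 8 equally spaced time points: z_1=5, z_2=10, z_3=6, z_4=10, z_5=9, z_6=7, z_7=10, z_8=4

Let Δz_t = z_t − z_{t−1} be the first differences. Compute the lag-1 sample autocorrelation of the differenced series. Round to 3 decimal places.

-0.580

First differences Δz: 5, -4, 4, -1, -2, 3, -6
Mean of differences = -0.1429
Numerator Σ(Δz_t−Δz̄)(Δz_{t+1}−Δz̄) = -62.0204
Denominator Σ(Δz_t−Δz̄)² = 106.8571
r_1(Δz) = -62.0204 / 106.8571 = -0.580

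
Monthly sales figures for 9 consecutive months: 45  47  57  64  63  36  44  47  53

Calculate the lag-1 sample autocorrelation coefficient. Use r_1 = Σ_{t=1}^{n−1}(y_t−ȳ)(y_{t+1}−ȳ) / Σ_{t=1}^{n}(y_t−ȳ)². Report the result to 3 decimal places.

Mean ȳ = (45 + 47 + 57 + 64 + 63 + 36 + 44 + 47 + 53)/9 = 50.6667
Numerator Σ_{t=1}^{8}(y_t−ȳ)(y_{t+1}−ȳ) = 179.2222
Denominator Σ(y_t−ȳ)² = 694.0000
r_1 = 179.2222 / 694.0000 = 0.258

0.258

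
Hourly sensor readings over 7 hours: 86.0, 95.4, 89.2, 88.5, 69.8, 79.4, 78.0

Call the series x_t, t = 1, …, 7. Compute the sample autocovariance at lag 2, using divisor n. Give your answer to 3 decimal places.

7.307

Mean x̄ = (86.0 + 95.4 + 89.2 + 88.5 + 69.8 + 79.4 + 78.0)/7 = 83.7571
Σ_{t=1}^{5}(x_t−x̄)(x_{t+2}−x̄) = 51.1492
γ_2 = 51.1492 / 7 = 7.307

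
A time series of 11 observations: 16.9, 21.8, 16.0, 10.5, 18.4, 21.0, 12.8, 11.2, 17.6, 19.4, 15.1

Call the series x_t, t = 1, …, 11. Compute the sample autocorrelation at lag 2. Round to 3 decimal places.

Mean x̄ = (16.9 + 21.8 + 16.0 + 10.5 + 18.4 + 21.0 + 12.8 + 11.2 + 17.6 + 19.4 + 15.1)/11 = 16.4273
Numerator Σ_{t=1}^{9}(x_t−x̄)(x_{t+2}−x̄) = -112.4024
Denominator Σ(x_t−x̄)² = 141.6618
r_2 = -112.4024 / 141.6618 = -0.793

-0.793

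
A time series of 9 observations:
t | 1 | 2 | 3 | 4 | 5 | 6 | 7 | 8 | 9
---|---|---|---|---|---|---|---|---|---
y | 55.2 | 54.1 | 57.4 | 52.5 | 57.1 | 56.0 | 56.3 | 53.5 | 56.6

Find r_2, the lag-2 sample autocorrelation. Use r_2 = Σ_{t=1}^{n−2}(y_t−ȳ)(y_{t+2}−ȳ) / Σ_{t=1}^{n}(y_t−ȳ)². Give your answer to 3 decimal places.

Mean ȳ = (55.2 + 54.1 + 57.4 + 52.5 + 57.1 + 56.0 + 56.3 + 53.5 + 56.6)/9 = 55.4111
Σ(y_t−ȳ)(y_{t+2}−ȳ) = (-0.4199) + (3.8168) + (3.3590) + (-1.7143) + (1.5012) + (-1.1254) + (1.0568) = 6.4742
Denominator Σ(y_t−ȳ)² = 23.2489
r_2 = 6.4742 / 23.2489 = 0.278

0.278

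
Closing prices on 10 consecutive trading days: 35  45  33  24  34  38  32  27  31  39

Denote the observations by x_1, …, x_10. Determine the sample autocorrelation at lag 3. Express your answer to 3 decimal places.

-0.054

Mean x̄ = (35 + 45 + 33 + 24 + 34 + 38 + 32 + 27 + 31 + 39)/10 = 33.8000
Σ(x_t−x̄)(x_{t+3}−x̄) = (-11.7600) + (2.2400) + (-3.3600) + (17.6400) + (-1.3600) + (-11.7600) + (-9.3600) = -17.7200
Denominator Σ(x_t−x̄)² = 325.6000
r_3 = -17.7200 / 325.6000 = -0.054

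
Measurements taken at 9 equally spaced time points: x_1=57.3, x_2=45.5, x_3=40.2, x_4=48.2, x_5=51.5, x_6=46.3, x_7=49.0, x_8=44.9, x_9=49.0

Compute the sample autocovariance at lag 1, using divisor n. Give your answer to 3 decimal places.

Mean x̄ = (57.3 + 45.5 + 40.2 + 48.2 + 51.5 + 46.3 + 49.0 + 44.9 + 49.0)/9 = 47.9889
Σ_{t=1}^{8}(x_t−x̄)(x_{t+1}−x̄) = -18.5757
γ_1 = -18.5757 / 9 = -2.064

-2.064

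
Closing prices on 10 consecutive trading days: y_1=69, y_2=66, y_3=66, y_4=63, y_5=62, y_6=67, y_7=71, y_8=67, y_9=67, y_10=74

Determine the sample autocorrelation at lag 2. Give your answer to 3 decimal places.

-0.106

Mean ȳ = (69 + 66 + 66 + 63 + 62 + 67 + 71 + 67 + 67 + 74)/10 = 67.2000
Numerator Σ_{t=1}^{8}(y_t−ȳ)(y_{t+2}−ȳ) = -11.8800
Denominator Σ(y_t−ȳ)² = 111.6000
r_2 = -11.8800 / 111.6000 = -0.106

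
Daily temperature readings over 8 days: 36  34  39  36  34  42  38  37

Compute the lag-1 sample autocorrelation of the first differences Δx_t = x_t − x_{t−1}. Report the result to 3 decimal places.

First differences Δx: -2, 5, -3, -2, 8, -4, -1
Mean of differences = 0.1429
Numerator Σ(Δx_t−Δx̄)(Δx_{t+1}−Δx̄) = -63.5918
Denominator Σ(Δx_t−Δx̄)² = 122.8571
r_1(Δx) = -63.5918 / 122.8571 = -0.518

-0.518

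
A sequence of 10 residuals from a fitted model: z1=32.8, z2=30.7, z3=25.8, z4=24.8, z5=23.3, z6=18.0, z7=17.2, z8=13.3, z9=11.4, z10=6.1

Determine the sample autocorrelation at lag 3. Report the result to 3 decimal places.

Mean z̄ = (32.8 + 30.7 + 25.8 + 24.8 + 23.3 + 18.0 + 17.2 + 13.3 + 11.4 + 6.1)/10 = 20.3400
Σ(z_t−z̄)(z_{t+3}−z̄) = (55.5716) + (30.6656) + (-12.7764) + (-14.0044) + (-20.8384) + (20.9196) + (44.7136) = 104.2512
Denominator Σ(z_t−z̄)² = 668.6440
r_3 = 104.2512 / 668.6440 = 0.156

0.156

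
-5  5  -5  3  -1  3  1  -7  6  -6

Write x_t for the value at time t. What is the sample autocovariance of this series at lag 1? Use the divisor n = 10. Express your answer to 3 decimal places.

-15.036

Mean x̄ = (-5 + 5 − 5 + 3 − 1 + 3 + 1 − 7 + 6 − 6)/10 = -0.6000
Σ_{t=1}^{9}(x_t−x̄)(x_{t+1}−x̄) = -150.3600
γ_1 = -150.3600 / 10 = -15.036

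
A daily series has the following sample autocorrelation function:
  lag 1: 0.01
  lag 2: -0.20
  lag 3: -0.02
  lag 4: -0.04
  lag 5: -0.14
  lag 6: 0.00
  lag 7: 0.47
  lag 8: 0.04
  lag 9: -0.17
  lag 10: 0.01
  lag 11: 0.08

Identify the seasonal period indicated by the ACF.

The largest autocorrelation is r_7 = 0.47; the remaining lags stay at or below 0.08.
The dominant spike at lag 7 indicates a seasonal period of 7.

7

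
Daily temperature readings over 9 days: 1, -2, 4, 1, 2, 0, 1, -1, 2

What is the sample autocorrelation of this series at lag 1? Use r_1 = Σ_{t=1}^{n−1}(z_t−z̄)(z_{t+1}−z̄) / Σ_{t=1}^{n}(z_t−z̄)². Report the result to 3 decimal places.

Mean z̄ = (1 − 2 + 4 + 1 + 2 + 0 + 1 − 1 + 2)/9 = 0.8889
Numerator Σ_{t=1}^{8}(z_t−z̄)(z_{t+1}−z̄) = -12.2346
Denominator Σ(z_t−z̄)² = 24.8889
r_1 = -12.2346 / 24.8889 = -0.492

-0.492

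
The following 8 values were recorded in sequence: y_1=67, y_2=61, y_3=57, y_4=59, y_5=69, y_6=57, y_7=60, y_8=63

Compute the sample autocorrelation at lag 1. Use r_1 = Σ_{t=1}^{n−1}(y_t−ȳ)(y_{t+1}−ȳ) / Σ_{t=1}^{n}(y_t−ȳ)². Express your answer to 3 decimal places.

-0.265

Mean ȳ = (67 + 61 + 57 + 59 + 69 + 57 + 60 + 63)/8 = 61.6250
Deviations from mean: 5.3750, -0.6250, -4.6250, -2.6250, 7.3750, -4.6250, -1.6250, 1.3750
Numerator Σ_{t=1}^{7}(y_t−ȳ)(y_{t+1}−ȳ) = -36.5156
Denominator Σ(y_t−ȳ)² = 137.8750
r_1 = -36.5156 / 137.8750 = -0.265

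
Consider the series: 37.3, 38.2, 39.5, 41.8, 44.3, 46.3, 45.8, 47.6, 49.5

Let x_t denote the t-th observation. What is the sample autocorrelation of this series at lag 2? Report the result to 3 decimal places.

0.349

Mean x̄ = (37.3 + 38.2 + 39.5 + 41.8 + 44.3 + 46.3 + 45.8 + 47.6 + 49.5)/9 = 43.3667
Σ(x_t−x̄)(x_{t+2}−x̄) = (23.4578) + (8.0944) + (-3.6089) + (-4.5956) + (2.2711) + (12.4178) + (14.9244) = 52.9611
Denominator Σ(x_t−x̄)² = 151.8400
r_2 = 52.9611 / 151.8400 = 0.349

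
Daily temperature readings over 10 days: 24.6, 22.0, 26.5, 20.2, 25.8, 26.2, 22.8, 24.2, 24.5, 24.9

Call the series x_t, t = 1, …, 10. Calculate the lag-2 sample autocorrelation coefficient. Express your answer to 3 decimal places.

Mean x̄ = (24.6 + 22.0 + 26.5 + 20.2 + 25.8 + 26.2 + 22.8 + 24.2 + 24.5 + 24.9)/10 = 24.1700
Numerator Σ_{t=1}^{8}(x_t−x̄)(x_{t+2}−x̄) = 2.7532
Denominator Σ(x_t−x̄)² = 35.3810
r_2 = 2.7532 / 35.3810 = 0.078

0.078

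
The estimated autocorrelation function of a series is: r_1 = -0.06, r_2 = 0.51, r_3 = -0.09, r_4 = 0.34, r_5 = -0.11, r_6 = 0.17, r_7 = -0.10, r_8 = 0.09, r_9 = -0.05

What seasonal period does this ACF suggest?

The largest autocorrelation is r_2 = 0.51, with weaker echoes at lags 4 (0.34) and 6 (0.17); the remaining lags stay at or below 0.09.
The dominant spike at lag 2 indicates a seasonal period of 2.

2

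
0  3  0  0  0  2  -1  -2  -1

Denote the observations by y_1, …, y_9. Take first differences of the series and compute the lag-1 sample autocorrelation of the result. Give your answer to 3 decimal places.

-0.415

First differences Δy: 3, -3, 0, 0, 2, -3, -1, 1
Mean of differences = -0.1250
Numerator Σ(Δy_t−Δȳ)(Δy_{t+1}−Δȳ) = -13.6406
Denominator Σ(Δy_t−Δȳ)² = 32.8750
r_1(Δy) = -13.6406 / 32.8750 = -0.415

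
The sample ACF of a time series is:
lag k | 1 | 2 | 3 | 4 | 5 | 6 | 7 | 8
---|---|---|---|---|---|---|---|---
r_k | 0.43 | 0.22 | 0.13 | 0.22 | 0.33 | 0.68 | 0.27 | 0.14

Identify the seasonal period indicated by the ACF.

The largest autocorrelation is r_6 = 0.68; the remaining lags stay at or below 0.43. The elevated value at lag 1 (0.43), dropping to 0.22 at lag 2, reflects decaying short-term dependence rather than seasonality.
The dominant spike at lag 6 indicates a seasonal period of 6.

6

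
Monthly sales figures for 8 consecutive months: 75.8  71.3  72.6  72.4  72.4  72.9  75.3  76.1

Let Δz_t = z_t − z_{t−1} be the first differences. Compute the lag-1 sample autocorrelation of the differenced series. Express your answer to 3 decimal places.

-0.111

First differences Δz: -4.5, 1.3, -0.2, 0.0, 0.5, 2.4, 0.8
Mean of differences = 0.0429
Numerator Σ(Δz_t−Δz̄)(Δz_{t+1}−Δz̄) = -3.1633
Denominator Σ(Δz_t−Δz̄)² = 28.6171
r_1(Δz) = -3.1633 / 28.6171 = -0.111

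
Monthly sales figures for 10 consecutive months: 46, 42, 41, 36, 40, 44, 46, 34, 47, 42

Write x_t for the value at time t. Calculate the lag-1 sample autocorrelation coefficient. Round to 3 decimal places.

Mean x̄ = (46 + 42 + 41 + 36 + 40 + 44 + 46 + 34 + 47 + 42)/10 = 41.8000
Numerator Σ_{t=1}^{9}(x_t−x̄)(x_{t+1}−x̄) = -51.2400
Denominator Σ(x_t−x̄)² = 165.6000
r_1 = -51.2400 / 165.6000 = -0.309

-0.309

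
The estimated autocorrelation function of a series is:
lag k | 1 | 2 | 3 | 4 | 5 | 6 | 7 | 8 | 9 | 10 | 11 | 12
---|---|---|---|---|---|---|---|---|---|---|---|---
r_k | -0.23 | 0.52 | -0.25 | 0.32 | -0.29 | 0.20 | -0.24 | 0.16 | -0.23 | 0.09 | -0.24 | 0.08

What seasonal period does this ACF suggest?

The largest autocorrelation is r_2 = 0.52, with weaker echoes at lags 4 (0.32), 6 (0.20) and 8 (0.16); the remaining lags stay at or below 0.09.
The dominant spike at lag 2 indicates a seasonal period of 2.

2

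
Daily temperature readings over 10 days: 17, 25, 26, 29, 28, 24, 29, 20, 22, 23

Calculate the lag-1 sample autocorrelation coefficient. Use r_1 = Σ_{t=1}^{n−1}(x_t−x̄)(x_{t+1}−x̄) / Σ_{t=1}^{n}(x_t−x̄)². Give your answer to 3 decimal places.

0.083

Mean x̄ = (17 + 25 + 26 + 29 + 28 + 24 + 29 + 20 + 22 + 23)/10 = 24.3000
Numerator Σ_{t=1}^{9}(x_t−x̄)(x_{t+1}−x̄) = 11.6100
Denominator Σ(x_t−x̄)² = 140.1000
r_1 = 11.6100 / 140.1000 = 0.083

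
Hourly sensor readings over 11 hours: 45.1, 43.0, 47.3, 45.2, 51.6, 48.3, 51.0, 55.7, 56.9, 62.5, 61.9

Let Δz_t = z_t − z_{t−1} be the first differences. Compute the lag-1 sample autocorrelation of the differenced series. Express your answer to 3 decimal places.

-0.665

First differences Δz: -2.1, 4.3, -2.1, 6.4, -3.3, 2.7, 4.7, 1.2, 5.6, -0.6
Mean of differences = 1.6800
Numerator Σ(Δz_t−Δz̄)(Δz_{t+1}−Δz̄) = -75.4224
Denominator Σ(Δz_t−Δz̄)² = 113.4760
r_1(Δz) = -75.4224 / 113.4760 = -0.665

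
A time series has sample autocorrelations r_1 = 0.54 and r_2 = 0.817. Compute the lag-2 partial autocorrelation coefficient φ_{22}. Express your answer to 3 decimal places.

0.742

φ_{22} = (r_2 − r_1²) / (1 − r_1²)
r_1² = (0.54)² = 0.2916
Numerator = 0.817 − 0.2916 = 0.5254; denominator = 1 − 0.2916 = 0.7084
φ_{22} = 0.5254 / 0.7084 = 0.742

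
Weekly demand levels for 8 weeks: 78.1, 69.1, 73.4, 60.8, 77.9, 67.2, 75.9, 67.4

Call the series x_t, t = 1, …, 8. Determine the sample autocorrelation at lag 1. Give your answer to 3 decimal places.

-0.667

Mean x̄ = (78.1 + 69.1 + 73.4 + 60.8 + 77.9 + 67.2 + 75.9 + 67.4)/8 = 71.2250
Deviations from mean: 6.8750, -2.1250, 2.1750, -10.4250, 6.6750, -4.0250, 4.6750, -3.8250
Σ(x_t−x̄)(x_{t+1}−x̄) = (-14.6094) + (-4.6219) + (-22.6744) + (-69.5869) + (-26.8669) + (-18.8169) + (-17.8819) = -175.0581
Denominator Σ(x_t−x̄)² = 262.4350
r_1 = -175.0581 / 262.4350 = -0.667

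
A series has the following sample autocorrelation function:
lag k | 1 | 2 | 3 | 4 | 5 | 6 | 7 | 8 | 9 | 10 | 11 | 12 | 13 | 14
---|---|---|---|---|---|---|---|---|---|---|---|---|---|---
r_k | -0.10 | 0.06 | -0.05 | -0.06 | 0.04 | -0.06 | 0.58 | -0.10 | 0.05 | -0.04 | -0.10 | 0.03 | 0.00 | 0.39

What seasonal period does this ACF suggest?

7

The largest autocorrelation is r_7 = 0.58, with a weaker echo at lag 14 (0.39); the remaining lags stay at or below 0.06.
The dominant spike at lag 7 indicates a seasonal period of 7.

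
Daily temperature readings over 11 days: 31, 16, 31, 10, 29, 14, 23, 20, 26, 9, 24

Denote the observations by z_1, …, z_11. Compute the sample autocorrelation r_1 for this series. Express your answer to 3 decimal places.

Mean z̄ = (31 + 16 + 31 + 10 + 29 + 14 + 23 + 20 + 26 + 9 + 24)/11 = 21.1818
Numerator Σ_{t=1}^{10}(z_t−z̄)(z_{t+1}−z̄) = -469.0331
Denominator Σ(z_t−z̄)² = 641.6364
r_1 = -469.0331 / 641.6364 = -0.731

-0.731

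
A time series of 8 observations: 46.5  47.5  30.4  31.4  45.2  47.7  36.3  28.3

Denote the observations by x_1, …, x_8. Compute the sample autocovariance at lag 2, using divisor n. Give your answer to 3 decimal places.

Mean x̄ = (46.5 + 47.5 + 30.4 + 31.4 + 45.2 + 47.7 + 36.3 + 28.3)/8 = 39.1625
Σ_{t=1}^{6}(x_t−x̄)(x_{t+2}−x̄) = -358.2116
γ_2 = -358.2116 / 8 = -44.776

-44.776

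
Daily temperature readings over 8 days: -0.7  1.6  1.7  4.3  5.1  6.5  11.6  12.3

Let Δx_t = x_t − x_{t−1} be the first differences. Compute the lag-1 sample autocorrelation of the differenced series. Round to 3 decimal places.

First differences Δx: 2.3, 0.1, 2.6, 0.8, 1.4, 5.1, 0.7
Mean of differences = 1.8571
Numerator Σ(Δx_t−Δx̄)(Δx_{t+1}−Δx̄) = -7.6204
Denominator Σ(Δx_t−Δx̄)² = 17.0171
r_1(Δx) = -7.6204 / 17.0171 = -0.448

-0.448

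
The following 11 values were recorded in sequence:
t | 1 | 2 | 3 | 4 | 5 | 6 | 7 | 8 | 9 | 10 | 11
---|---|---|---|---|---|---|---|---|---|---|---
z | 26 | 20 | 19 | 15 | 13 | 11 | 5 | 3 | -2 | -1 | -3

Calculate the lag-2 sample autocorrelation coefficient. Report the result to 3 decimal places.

0.505

Mean z̄ = (26 + 20 + 19 + 15 + 13 + 11 + 5 + 3 − 2 − 1 − 3)/11 = 9.6364
Numerator Σ_{t=1}^{9}(z_t−z̄)(z_{t+2}−z̄) = 494.5537
Denominator Σ(z_t−z̄)² = 978.5455
r_2 = 494.5537 / 978.5455 = 0.505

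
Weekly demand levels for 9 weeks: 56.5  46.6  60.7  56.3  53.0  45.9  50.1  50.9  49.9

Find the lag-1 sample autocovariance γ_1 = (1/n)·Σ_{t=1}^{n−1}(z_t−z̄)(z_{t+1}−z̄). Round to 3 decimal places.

-2.180

Mean z̄ = (56.5 + 46.6 + 60.7 + 56.3 + 53.0 + 45.9 + 50.1 + 50.9 + 49.9)/9 = 52.2111
Σ_{t=1}^{8}(z_t−z̄)(z_{t+1}−z̄) = -19.6190
γ_1 = -19.6190 / 9 = -2.180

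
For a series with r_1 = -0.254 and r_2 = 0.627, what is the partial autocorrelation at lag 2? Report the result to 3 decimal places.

φ_{22} = (r_2 − r_1²) / (1 − r_1²)
r_1² = (-0.254)² = 0.064516
Numerator = 0.627 − 0.0645 = 0.5625; denominator = 1 − 0.0645 = 0.9355
φ_{22} = 0.5625 / 0.9355 = 0.601

0.601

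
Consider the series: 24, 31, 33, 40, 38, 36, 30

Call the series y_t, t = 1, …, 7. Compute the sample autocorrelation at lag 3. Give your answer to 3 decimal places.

Mean ȳ = (24 + 31 + 33 + 40 + 38 + 36 + 30)/7 = 33.1429
Deviations from mean: -9.1429, -2.1429, -0.1429, 6.8571, 4.8571, 2.8571, -3.1429
Σ(y_t−ȳ)(y_{t+3}−ȳ) = (-62.6939) + (-10.4082) + (-0.4082) + (-21.5510) = -95.0612
Denominator Σ(y_t−ȳ)² = 176.8571
r_3 = -95.0612 / 176.8571 = -0.538

-0.538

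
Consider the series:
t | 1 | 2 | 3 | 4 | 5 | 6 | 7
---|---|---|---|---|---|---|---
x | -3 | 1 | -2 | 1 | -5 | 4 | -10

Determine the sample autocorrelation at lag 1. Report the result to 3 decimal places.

Mean x̄ = (-3 + 1 − 2 + 1 − 5 + 4 − 10)/7 = -2.0000
Deviations from mean: -1.0000, 3.0000, 0.0000, 3.0000, -3.0000, 6.0000, -8.0000
Σ(x_t−x̄)(x_{t+1}−x̄) = (-3.0000) + (0.0000) + (0.0000) + (-9.0000) + (-18.0000) + (-48.0000) = -78.0000
Denominator Σ(x_t−x̄)² = 128.0000
r_1 = -78.0000 / 128.0000 = -0.609

-0.609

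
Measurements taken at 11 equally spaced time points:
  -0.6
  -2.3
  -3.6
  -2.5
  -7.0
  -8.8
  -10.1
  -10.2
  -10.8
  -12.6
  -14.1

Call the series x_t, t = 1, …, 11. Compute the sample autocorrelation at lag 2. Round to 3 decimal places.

0.448

Mean x̄ = (-0.6 − 2.3 − 3.6 − 2.5 − 7.0 − 8.8 − 10.1 − 10.2 − 10.8 − 12.6 − 14.1)/11 = -7.5091
Numerator Σ_{t=1}^{9}(x_t−x̄)(x_{t+2}−x̄) = 94.6953
Denominator Σ(x_t−x̄)² = 211.3091
r_2 = 94.6953 / 211.3091 = 0.448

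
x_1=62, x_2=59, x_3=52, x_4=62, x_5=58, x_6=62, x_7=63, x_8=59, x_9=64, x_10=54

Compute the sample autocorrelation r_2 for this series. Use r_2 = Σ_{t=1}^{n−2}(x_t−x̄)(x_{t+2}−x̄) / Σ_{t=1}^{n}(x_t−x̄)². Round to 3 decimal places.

0.068

Mean x̄ = (62 + 59 + 52 + 62 + 58 + 62 + 63 + 59 + 64 + 54)/10 = 59.5000
Numerator Σ_{t=1}^{8}(x_t−x̄)(x_{t+2}−x̄) = 9.5000
Denominator Σ(x_t−x̄)² = 140.5000
r_2 = 9.5000 / 140.5000 = 0.068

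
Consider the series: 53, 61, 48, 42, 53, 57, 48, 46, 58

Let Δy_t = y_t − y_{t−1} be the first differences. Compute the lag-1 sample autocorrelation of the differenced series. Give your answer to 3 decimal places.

-0.128

First differences Δy: 8, -13, -6, 11, 4, -9, -2, 12
Mean of differences = 0.6250
Numerator Σ(Δy_t−Δȳ)(Δy_{t+1}−Δȳ) = -81.0156
Denominator Σ(Δy_t−Δȳ)² = 631.8750
r_1(Δy) = -81.0156 / 631.8750 = -0.128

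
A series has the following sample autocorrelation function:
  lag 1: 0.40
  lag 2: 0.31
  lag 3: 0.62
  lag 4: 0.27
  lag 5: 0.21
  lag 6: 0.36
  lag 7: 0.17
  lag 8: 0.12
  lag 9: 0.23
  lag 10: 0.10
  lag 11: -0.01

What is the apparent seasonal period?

The largest autocorrelation is r_3 = 0.62; the remaining lags stay at or below 0.40. The elevated value at lag 1 (0.40), dropping to 0.31 at lag 2, reflects decaying short-term dependence rather than seasonality.
The dominant spike at lag 3 indicates a seasonal period of 3.

3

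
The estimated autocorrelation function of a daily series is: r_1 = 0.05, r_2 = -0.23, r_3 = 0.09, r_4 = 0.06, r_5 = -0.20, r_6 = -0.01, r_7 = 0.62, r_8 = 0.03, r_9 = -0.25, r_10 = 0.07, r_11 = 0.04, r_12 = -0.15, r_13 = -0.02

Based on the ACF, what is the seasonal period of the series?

The largest autocorrelation is r_7 = 0.62; the remaining lags stay at or below 0.09.
The dominant spike at lag 7 indicates a seasonal period of 7.

7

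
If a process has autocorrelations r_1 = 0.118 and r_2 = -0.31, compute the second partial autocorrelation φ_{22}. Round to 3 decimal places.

φ_{22} = (r_2 − r_1²) / (1 − r_1²)
r_1² = (0.118)² = 0.013924
Numerator = -0.31 − 0.0139 = -0.3239; denominator = 1 − 0.0139 = 0.9861
φ_{22} = -0.3239 / 0.9861 = -0.328

-0.328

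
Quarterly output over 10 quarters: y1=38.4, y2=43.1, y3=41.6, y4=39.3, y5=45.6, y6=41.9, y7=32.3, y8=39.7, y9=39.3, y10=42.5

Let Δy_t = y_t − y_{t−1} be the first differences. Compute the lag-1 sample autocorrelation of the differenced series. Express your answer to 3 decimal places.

First differences Δy: 4.7, -1.5, -2.3, 6.3, -3.7, -9.6, 7.4, -0.4, 3.2
Mean of differences = 0.4556
Numerator Σ(Δy_t−Δȳ)(Δy_{t+1}−Δȳ) = -79.6364
Denominator Σ(Δy_t−Δȳ)² = 238.4622
r_1(Δy) = -79.6364 / 238.4622 = -0.334

-0.334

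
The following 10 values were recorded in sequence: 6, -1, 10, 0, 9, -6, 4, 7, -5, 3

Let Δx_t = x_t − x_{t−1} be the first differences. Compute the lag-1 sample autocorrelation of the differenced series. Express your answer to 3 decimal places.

-0.746

First differences Δx: -7, 11, -10, 9, -15, 10, 3, -12, 8
Mean of differences = -0.3333
Numerator Σ(Δx_t−Δx̄)(Δx_{t+1}−Δx̄) = -665.4444
Denominator Σ(Δx_t−Δx̄)² = 892.0000
r_1(Δx) = -665.4444 / 892.0000 = -0.746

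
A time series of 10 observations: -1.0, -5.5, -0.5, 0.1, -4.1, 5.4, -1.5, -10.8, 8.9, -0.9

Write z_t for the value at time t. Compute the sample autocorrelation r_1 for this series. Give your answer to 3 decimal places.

Mean z̄ = (-1.0 − 5.5 − 0.5 + 0.1 − 4.1 + 5.4 − 1.5 − 10.8 + 8.9 − 0.9)/10 = -0.9900
Numerator Σ_{t=1}^{9}(z_t−z̄)(z_{t+1}−z̄) = -119.2801
Denominator Σ(z_t−z̄)² = 266.5890
r_1 = -119.2801 / 266.5890 = -0.447

-0.447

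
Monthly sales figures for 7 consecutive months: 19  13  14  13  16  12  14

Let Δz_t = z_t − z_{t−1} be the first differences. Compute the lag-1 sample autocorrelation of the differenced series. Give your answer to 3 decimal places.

First differences Δz: -6, 1, -1, 3, -4, 2
Mean of differences = -0.8333
Numerator Σ(Δz_t−Δz̄)(Δz_{t+1}−Δz̄) = -31.5278
Denominator Σ(Δz_t−Δz̄)² = 62.8333
r_1(Δz) = -31.5278 / 62.8333 = -0.502

-0.502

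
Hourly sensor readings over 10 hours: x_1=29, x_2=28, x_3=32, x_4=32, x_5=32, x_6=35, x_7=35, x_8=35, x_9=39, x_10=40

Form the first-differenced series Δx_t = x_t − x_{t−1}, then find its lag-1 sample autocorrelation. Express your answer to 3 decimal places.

-0.505

First differences Δx: -1, 4, 0, 0, 3, 0, 0, 4, 1
Mean of differences = 1.2222
Numerator Σ(Δx_t−Δx̄)(Δx_{t+1}−Δx̄) = -14.9383
Denominator Σ(Δx_t−Δx̄)² = 29.5556
r_1(Δx) = -14.9383 / 29.5556 = -0.505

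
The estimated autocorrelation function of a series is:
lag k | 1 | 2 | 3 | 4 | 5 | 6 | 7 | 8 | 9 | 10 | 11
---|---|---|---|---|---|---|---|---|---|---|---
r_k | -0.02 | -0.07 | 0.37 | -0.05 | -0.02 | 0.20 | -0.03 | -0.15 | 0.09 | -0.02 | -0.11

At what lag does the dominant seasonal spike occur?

The largest autocorrelation is r_3 = 0.37, with a weaker echo at lag 6 (0.20); the remaining lags stay at or below 0.09.
The dominant spike at lag 3 indicates a seasonal period of 3.

3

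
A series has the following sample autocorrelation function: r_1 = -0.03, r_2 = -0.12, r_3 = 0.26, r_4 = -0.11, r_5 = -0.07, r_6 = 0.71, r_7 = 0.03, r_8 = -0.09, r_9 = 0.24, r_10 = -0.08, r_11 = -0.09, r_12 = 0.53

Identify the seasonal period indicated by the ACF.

The largest autocorrelation is r_6 = 0.71, with a weaker echo at lag 12 (0.53); the remaining lags stay at or below 0.26.
The dominant spike at lag 6 indicates a seasonal period of 6.

6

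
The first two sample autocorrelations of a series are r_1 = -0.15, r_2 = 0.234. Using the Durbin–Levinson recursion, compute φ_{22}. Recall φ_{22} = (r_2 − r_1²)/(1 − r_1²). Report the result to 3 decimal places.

0.216

φ_{22} = (r_2 − r_1²) / (1 − r_1²)
r_1² = (-0.15)² = 0.0225
Numerator = 0.234 − 0.0225 = 0.2115; denominator = 1 − 0.0225 = 0.9775
φ_{22} = 0.2115 / 0.9775 = 0.216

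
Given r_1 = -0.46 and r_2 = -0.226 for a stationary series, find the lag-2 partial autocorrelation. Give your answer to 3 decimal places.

φ_{22} = (r_2 − r_1²) / (1 − r_1²)
r_1² = (-0.46)² = 0.2116
Numerator = -0.226 − 0.2116 = -0.4376; denominator = 1 − 0.2116 = 0.7884
φ_{22} = -0.4376 / 0.7884 = -0.555

-0.555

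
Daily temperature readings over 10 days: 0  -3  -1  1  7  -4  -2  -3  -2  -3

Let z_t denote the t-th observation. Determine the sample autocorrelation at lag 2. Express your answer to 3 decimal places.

Mean z̄ = (0 − 3 − 1 + 1 + 7 − 4 − 2 − 3 − 2 − 3)/10 = -1.0000
Numerator Σ_{t=1}^{8}(z_t−z̄)(z_{t+2}−z̄) = -7.0000
Denominator Σ(z_t−z̄)² = 92.0000
r_2 = -7.0000 / 92.0000 = -0.076

-0.076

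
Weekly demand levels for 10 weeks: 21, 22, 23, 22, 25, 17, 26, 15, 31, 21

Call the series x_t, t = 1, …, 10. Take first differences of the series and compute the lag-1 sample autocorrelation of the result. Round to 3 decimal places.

First differences Δx: 1, 1, -1, 3, -8, 9, -11, 16, -10
Mean of differences = 0.0000
Numerator Σ(Δx_t−Δx̄)(Δx_{t+1}−Δx̄) = -534.0000
Denominator Σ(Δx_t−Δx̄)² = 634.0000
r_1(Δx) = -534.0000 / 634.0000 = -0.842

-0.842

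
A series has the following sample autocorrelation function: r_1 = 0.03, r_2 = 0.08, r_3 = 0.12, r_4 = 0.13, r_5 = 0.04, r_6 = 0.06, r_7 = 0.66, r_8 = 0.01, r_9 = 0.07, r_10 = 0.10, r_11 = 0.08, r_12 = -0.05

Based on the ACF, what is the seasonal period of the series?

The largest autocorrelation is r_7 = 0.66; the remaining lags stay at or below 0.13.
The dominant spike at lag 7 indicates a seasonal period of 7.

7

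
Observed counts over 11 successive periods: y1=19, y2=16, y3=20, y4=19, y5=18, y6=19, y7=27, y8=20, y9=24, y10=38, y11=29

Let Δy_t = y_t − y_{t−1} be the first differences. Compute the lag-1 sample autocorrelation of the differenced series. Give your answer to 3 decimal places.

-0.436

First differences Δy: -3, 4, -1, -1, 1, 8, -7, 4, 14, -9
Mean of differences = 1.0000
Numerator Σ(Δy_t−Δȳ)(Δy_{t+1}−Δȳ) = -185.0000
Denominator Σ(Δy_t−Δȳ)² = 424.0000
r_1(Δy) = -185.0000 / 424.0000 = -0.436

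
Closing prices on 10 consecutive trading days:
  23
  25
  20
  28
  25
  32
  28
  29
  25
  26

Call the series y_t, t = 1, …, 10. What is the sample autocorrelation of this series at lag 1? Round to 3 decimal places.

0.036

Mean ȳ = (23 + 25 + 20 + 28 + 25 + 32 + 28 + 29 + 25 + 26)/10 = 26.1000
Numerator Σ_{t=1}^{9}(y_t−ȳ)(y_{t+1}−ȳ) = 3.5900
Denominator Σ(y_t−ȳ)² = 100.9000
r_1 = 3.5900 / 100.9000 = 0.036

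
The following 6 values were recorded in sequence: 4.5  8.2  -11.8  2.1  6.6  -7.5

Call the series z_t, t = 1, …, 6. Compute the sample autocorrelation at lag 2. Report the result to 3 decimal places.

Mean z̄ = (4.5 + 8.2 − 11.8 + 2.1 + 6.6 − 7.5)/6 = 0.3500
Deviations from mean: 4.1500, 7.8500, -12.1500, 1.7500, 6.2500, -7.8500
Numerator Σ_{t=1}^{4}(z_t−z̄)(z_{t+2}−z̄) = -126.3600
Denominator Σ(z_t−z̄)² = 330.2150
r_2 = -126.3600 / 330.2150 = -0.383

-0.383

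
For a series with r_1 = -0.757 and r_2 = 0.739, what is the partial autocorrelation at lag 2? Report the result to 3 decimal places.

0.389

φ_{22} = (r_2 − r_1²) / (1 − r_1²)
r_1² = (-0.757)² = 0.573049
Numerator = 0.739 − 0.5730 = 0.1660; denominator = 1 − 0.5730 = 0.4270
φ_{22} = 0.1660 / 0.4270 = 0.389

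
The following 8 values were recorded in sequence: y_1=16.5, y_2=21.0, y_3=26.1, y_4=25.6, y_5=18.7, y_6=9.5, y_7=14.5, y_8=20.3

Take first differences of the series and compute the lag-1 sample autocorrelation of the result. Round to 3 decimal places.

0.313

First differences Δy: 4.5, 5.1, -0.5, -6.9, -9.2, 5.0, 5.8
Mean of differences = 0.5429
Numerator Σ(Δy_t−Δȳ)(Δy_{t+1}−Δȳ) = 73.5639
Denominator Σ(Δy_t−Δȳ)² = 235.3371
r_1(Δy) = 73.5639 / 235.3371 = 0.313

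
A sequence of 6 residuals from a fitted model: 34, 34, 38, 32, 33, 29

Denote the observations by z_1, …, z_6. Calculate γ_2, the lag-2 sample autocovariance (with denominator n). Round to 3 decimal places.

Mean z̄ = (34 + 34 + 38 + 32 + 33 + 29)/6 = 33.3333
Σ_{t=1}^{4}(z_t−z̄)(z_{t+2}−z̄) = 6.4444
γ_2 = 6.4444 / 6 = 1.074

1.074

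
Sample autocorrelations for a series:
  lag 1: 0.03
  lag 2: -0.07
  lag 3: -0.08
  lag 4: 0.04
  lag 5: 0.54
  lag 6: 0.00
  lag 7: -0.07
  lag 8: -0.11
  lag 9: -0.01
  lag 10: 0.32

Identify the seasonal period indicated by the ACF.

The largest autocorrelation is r_5 = 0.54, with a weaker echo at lag 10 (0.32); the remaining lags stay at or below 0.04.
The dominant spike at lag 5 indicates a seasonal period of 5.

5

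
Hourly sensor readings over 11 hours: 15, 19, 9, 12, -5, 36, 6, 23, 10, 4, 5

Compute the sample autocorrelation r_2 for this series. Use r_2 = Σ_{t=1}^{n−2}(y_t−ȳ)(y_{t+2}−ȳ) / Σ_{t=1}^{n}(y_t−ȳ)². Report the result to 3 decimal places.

Mean ȳ = (15 + 19 + 9 + 12 − 5 + 36 + 6 + 23 + 10 + 4 + 5)/11 = 12.1818
Numerator Σ_{t=1}^{9}(y_t−ȳ)(y_{t+2}−ȳ) = 344.6612
Denominator Σ(y_t−ȳ)² = 1205.6364
r_2 = 344.6612 / 1205.6364 = 0.286

0.286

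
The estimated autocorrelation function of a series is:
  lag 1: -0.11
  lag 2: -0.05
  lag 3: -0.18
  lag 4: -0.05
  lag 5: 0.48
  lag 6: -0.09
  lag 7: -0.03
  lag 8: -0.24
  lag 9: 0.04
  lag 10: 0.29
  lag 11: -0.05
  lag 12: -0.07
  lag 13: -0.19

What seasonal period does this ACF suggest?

5

The largest autocorrelation is r_5 = 0.48, with a weaker echo at lag 10 (0.29); the remaining lags stay at or below 0.04.
The dominant spike at lag 5 indicates a seasonal period of 5.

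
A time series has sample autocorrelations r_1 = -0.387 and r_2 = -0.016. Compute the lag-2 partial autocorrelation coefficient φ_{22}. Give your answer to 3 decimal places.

φ_{22} = (r_2 − r_1²) / (1 − r_1²)
r_1² = (-0.387)² = 0.149769
Numerator = -0.016 − 0.1498 = -0.1658; denominator = 1 − 0.1498 = 0.8502
φ_{22} = -0.1658 / 0.8502 = -0.195

-0.195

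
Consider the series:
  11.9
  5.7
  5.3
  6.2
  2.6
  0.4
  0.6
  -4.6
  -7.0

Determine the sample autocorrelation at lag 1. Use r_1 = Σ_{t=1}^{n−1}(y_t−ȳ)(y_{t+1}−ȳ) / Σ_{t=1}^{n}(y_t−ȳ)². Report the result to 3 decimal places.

0.500

Mean ȳ = (11.9 + 5.7 + 5.3 + 6.2 + 2.6 + 0.4 + 0.6 − 4.6 − 7.0)/9 = 2.3444
Numerator Σ_{t=1}^{8}(y_t−ȳ)(y_{t+1}−ȳ) = 134.2636
Denominator Σ(y_t−ȳ)² = 268.6022
r_1 = 134.2636 / 268.6022 = 0.500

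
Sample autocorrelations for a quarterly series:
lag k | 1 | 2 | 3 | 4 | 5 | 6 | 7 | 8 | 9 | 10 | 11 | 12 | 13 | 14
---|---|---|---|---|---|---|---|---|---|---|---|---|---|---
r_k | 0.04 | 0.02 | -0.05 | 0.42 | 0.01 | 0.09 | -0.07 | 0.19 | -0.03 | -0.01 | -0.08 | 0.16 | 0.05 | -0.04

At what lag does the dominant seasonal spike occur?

The largest autocorrelation is r_4 = 0.42, with weaker echoes at lags 8 (0.19) and 12 (0.16); the remaining lags stay at or below 0.09.
The dominant spike at lag 4 indicates a seasonal period of 4.

4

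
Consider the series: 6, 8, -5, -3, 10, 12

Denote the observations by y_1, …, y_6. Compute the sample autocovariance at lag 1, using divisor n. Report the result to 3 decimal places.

7.426

Mean ȳ = (6 + 8 − 5 − 3 + 10 + 12)/6 = 4.6667
Deviations: 1.3333, 3.3333, -9.6667, -7.6667, 5.3333, 7.3333
Σ_{t=1}^{5}(y_t−ȳ)(y_{t+1}−ȳ) = 44.5556
γ_1 = 44.5556 / 6 = 7.426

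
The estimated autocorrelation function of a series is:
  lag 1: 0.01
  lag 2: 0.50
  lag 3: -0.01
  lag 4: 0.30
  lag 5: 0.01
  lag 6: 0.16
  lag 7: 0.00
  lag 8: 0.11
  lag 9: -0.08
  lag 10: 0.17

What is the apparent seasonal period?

The largest autocorrelation is r_2 = 0.50, with weaker echoes at lags 4 (0.30), 6 (0.16) and 10 (0.17); the remaining lags stay at or below 0.11.
The dominant spike at lag 2 indicates a seasonal period of 2.

2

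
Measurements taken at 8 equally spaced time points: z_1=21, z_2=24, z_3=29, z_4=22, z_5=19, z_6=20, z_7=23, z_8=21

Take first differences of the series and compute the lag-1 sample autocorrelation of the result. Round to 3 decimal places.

-0.047

First differences Δz: 3, 5, -7, -3, 1, 3, -2
Mean of differences = 0.0000
Numerator Σ(Δz_t−Δz̄)(Δz_{t+1}−Δz̄) = -5.0000
Denominator Σ(Δz_t−Δz̄)² = 106.0000
r_1(Δz) = -5.0000 / 106.0000 = -0.047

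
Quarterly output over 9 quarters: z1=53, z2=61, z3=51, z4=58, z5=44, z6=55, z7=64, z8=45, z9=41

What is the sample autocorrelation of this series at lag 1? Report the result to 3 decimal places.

Mean z̄ = (53 + 61 + 51 + 58 + 44 + 55 + 64 + 45 + 41)/9 = 52.4444
Numerator Σ_{t=1}^{8}(z_t−z̄)(z_{t+1}−z̄) = -55.4198
Denominator Σ(z_t−z̄)² = 504.2222
r_1 = -55.4198 / 504.2222 = -0.110

-0.110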